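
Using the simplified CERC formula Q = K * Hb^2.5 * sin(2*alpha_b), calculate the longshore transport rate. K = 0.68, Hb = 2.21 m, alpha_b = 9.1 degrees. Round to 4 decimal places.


Q = K * Hb^2.5 * sin(2 * alpha_b)
Hb^2.5 = 2.21^2.5 = 7.260737
sin(2 * 9.1) = sin(18.2) = 0.312335
Q = 0.68 * 7.260737 * 0.312335
Q = 1.5421 m^3/s

1.5421


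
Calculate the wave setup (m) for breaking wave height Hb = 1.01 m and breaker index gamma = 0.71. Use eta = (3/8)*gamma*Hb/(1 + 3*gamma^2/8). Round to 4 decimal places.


eta = (3/8) * gamma * Hb / (1 + 3*gamma^2/8)
Numerator = (3/8) * 0.71 * 1.01 = 0.268912
Denominator = 1 + 3*0.71^2/8 = 1 + 0.189038 = 1.189038
eta = 0.268912 / 1.189038
eta = 0.2262 m

0.2262


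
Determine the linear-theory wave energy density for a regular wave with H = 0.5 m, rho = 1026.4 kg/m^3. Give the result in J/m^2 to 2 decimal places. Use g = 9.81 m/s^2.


E = (1/8) * rho * g * H^2
E = (1/8) * 1026.4 * 9.81 * 0.5^2
E = 0.125 * 1026.4 * 9.81 * 0.2500
E = 314.66 J/m^2

314.66


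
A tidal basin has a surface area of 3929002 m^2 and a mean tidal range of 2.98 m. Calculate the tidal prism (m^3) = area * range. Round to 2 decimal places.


Tidal prism = Area * Tidal range
P = 3929002 * 2.98
P = 11708425.96 m^3

11708425.96


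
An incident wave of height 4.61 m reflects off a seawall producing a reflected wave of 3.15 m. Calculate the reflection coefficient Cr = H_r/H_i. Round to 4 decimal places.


Cr = H_r / H_i
Cr = 3.15 / 4.61
Cr = 0.6833

0.6833


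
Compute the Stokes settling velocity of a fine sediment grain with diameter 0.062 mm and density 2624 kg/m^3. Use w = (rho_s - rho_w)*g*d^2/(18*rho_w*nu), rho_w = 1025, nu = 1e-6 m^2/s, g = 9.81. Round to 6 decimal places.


w = (rho_s - rho_w) * g * d^2 / (18 * rho_w * nu)
d = 0.062 mm = 0.000062 m
rho_s - rho_w = 2624 - 1025 = 1599
Numerator = 1599 * 9.81 * (0.000062)^2 = 0.000060297714
Denominator = 18 * 1025 * 1e-6 = 0.018450
w = 0.003268 m/s

0.003268


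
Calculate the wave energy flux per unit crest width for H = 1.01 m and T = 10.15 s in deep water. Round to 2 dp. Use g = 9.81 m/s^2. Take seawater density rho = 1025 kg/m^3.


P = rho * g^2 * H^2 * T / (32 * pi)
P = 1025 * 9.81^2 * 1.01^2 * 10.15 / (32 * pi)
P = 1025 * 96.2361 * 1.0201 * 10.15 / 100.53096
P = 10159.46 W/m

10159.46


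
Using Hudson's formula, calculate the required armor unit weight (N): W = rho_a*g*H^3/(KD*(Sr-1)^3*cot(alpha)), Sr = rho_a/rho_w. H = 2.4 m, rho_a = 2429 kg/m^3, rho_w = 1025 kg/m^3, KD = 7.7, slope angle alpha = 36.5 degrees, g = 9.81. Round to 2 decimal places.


Sr = rho_a / rho_w = 2429 / 1025 = 2.369756
(Sr - 1) = 1.369756
(Sr - 1)^3 = 2.569980
cot(36.5) = 1 / tan(36.5) = 1 / 0.739961 = 1.351422
Numerator = 2429 * 9.81 * 2.4^3 = 329405.0458
Denominator = 7.7 * 2.569980 * 1.351422 = 26.743089
W = 329405.0458 / 26.743089
W = 12317.39 N

12317.39


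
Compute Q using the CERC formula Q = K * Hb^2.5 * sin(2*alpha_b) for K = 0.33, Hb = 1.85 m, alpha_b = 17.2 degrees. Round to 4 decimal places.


Q = K * Hb^2.5 * sin(2 * alpha_b)
Hb^2.5 = 1.85^2.5 = 4.655103
sin(2 * 17.2) = sin(34.4) = 0.564967
Q = 0.33 * 4.655103 * 0.564967
Q = 0.8679 m^3/s

0.8679


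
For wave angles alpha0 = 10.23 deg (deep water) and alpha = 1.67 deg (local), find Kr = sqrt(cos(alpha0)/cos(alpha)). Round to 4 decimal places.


Kr = sqrt(cos(alpha0) / cos(alpha))
cos(10.23) = 0.984103
cos(1.67) = 0.999575
Kr = sqrt(0.984103 / 0.999575)
Kr = sqrt(0.984521)
Kr = 0.9922

0.9922


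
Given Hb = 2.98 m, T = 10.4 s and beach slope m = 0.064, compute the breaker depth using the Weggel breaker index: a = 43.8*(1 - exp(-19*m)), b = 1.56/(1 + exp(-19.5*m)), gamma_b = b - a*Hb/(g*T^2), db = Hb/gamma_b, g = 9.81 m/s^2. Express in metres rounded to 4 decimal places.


a = 43.8 * (1 - exp(-19 * m))
exp(-19 * 0.064) = exp(-1.2160) = 0.296413
a = 43.8 * (1 - 0.296413) = 30.817091
b = 1.56 / (1 + exp(-19.5 * m))
exp(-19.5 * 0.064) = exp(-1.2480) = 0.287078
b = 1.56 / (1 + 0.287078) = 1.212047
Hb / (g * T^2) = 2.98 / (9.81 * 10.4^2) = 2.98 / 1061.0496 = 0.00280854
gamma_b = b - a * Hb/(g*T^2) = 1.212047 - 30.817091 * 0.00280854 = 1.125496
db = Hb / gamma_b = 2.98 / 1.125496
db = 2.6477 m

2.6477


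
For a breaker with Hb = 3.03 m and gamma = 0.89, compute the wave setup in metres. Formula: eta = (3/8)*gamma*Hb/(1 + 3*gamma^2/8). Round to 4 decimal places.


eta = (3/8) * gamma * Hb / (1 + 3*gamma^2/8)
Numerator = (3/8) * 0.89 * 3.03 = 1.011262
Denominator = 1 + 3*0.89^2/8 = 1 + 0.297038 = 1.297038
eta = 1.011262 / 1.297038
eta = 0.7797 m

0.7797


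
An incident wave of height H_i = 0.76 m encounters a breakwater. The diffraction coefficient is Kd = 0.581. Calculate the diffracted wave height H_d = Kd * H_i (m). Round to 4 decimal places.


H_d = Kd * H_i
H_d = 0.581 * 0.76
H_d = 0.4416 m

0.4416


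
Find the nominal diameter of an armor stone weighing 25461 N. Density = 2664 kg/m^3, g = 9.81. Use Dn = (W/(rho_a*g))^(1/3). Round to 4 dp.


V = W / (rho_a * g)
V = 25461 / (2664 * 9.81)
V = 25461 / 26133.84
V = 0.974254 m^3
Dn = V^(1/3) = 0.974254^(1/3)
Dn = 0.9913 m

0.9913


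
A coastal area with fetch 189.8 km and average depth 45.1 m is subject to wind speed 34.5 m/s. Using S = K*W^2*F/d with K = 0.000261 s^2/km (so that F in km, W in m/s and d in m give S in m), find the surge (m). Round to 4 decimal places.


S = K * W^2 * F / d
W^2 = 34.5^2 = 1190.25
S = 0.000261 * 1190.25 * 189.8 / 45.1
Numerator = 0.000261 * 1190.25 * 189.8 = 58.962366
S = 58.962366 / 45.1 = 1.3074 m

1.3074


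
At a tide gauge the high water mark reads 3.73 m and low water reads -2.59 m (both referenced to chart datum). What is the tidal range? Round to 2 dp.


Tidal range = High water - Low water
Tidal range = 3.73 - (-2.59)
Tidal range = 6.32 m

6.32


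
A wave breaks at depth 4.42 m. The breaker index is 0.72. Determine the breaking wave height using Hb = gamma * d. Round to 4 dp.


Hb = gamma * d
Hb = 0.72 * 4.42
Hb = 3.1824 m

3.1824


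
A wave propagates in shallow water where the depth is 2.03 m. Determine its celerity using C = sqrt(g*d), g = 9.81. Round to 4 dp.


Using the shallow-water approximation:
C = sqrt(g * d) = sqrt(9.81 * 2.03)
C = sqrt(19.9143)
C = 4.4625 m/s

4.4625


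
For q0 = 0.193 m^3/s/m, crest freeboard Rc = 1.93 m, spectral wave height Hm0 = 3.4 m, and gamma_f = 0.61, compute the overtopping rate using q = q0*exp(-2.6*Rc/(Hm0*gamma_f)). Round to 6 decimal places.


q = q0 * exp(-2.6 * Rc / (Hm0 * gamma_f))
Exponent = -2.6 * 1.93 / (3.4 * 0.61)
= -2.6 * 1.93 / 2.0740
= -2.419479
exp(-2.419479) = 0.088968
q = 0.193 * 0.088968
q = 0.017171 m^3/s/m

0.017171


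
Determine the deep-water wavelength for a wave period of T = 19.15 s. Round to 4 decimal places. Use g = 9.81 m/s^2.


L0 = g * T^2 / (2 * pi)
L0 = 9.81 * 19.15^2 / (2 * pi)
L0 = 9.81 * 366.7225 / 6.28319
L0 = 3597.5477 / 6.28319
L0 = 572.5675 m

572.5675


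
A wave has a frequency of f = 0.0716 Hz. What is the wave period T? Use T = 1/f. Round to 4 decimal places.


T = 1 / f
T = 1 / 0.0716
T = 13.9665 s

13.9665


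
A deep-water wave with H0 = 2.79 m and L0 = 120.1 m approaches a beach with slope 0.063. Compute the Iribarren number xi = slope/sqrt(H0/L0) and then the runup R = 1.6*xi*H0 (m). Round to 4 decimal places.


xi = slope / sqrt(H0/L0)
H0/L0 = 2.79/120.1 = 0.023231
sqrt(0.023231) = 0.152416
xi = 0.063 / 0.152416 = 0.413342
R = 1.6 * xi * H0 = 1.6 * 0.413342 * 2.79
R = 1.8452 m

1.8452


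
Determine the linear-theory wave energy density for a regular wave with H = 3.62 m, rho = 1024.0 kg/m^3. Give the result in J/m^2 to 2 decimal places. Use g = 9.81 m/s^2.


E = (1/8) * rho * g * H^2
E = (1/8) * 1024.0 * 9.81 * 3.62^2
E = 0.125 * 1024.0 * 9.81 * 13.1044
E = 16454.93 J/m^2

16454.93


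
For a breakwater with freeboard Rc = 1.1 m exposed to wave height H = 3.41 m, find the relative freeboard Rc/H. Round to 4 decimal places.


Relative freeboard = Rc / H
= 1.1 / 3.41
= 0.3226

0.3226


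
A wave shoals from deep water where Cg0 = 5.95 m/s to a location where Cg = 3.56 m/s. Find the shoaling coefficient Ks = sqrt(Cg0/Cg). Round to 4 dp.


Ks = sqrt(Cg0 / Cg)
Ks = sqrt(5.95 / 3.56)
Ks = sqrt(1.6713)
Ks = 1.2928

1.2928


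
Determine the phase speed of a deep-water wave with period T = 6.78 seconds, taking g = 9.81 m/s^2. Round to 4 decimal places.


We use the deep-water celerity formula:
C = g * T / (2 * pi)
C = 9.81 * 6.78 / (2 * 3.14159...)
C = 66.511800 / 6.283185
C = 10.5857 m/s

10.5857


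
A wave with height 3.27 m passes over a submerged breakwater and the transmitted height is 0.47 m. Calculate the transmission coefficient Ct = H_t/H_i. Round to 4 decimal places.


Ct = H_t / H_i
Ct = 0.47 / 3.27
Ct = 0.1437

0.1437


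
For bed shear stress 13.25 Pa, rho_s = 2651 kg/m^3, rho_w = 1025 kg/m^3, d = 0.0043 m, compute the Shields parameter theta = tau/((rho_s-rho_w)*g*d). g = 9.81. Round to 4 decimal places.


theta = tau / ((rho_s - rho_w) * g * d)
rho_s - rho_w = 2651 - 1025 = 1626
Denominator = 1626 * 9.81 * 0.0043 = 68.589558
theta = 13.25 / 68.589558
theta = 0.1932

0.1932


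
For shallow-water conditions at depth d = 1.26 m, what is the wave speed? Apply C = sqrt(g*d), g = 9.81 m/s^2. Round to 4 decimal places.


Using the shallow-water approximation:
C = sqrt(g * d) = sqrt(9.81 * 1.26)
C = sqrt(12.3606)
C = 3.5158 m/s

3.5158


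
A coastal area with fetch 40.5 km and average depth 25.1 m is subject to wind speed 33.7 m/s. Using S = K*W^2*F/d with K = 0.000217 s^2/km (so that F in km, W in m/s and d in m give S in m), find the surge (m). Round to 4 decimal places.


S = K * W^2 * F / d
W^2 = 33.7^2 = 1135.69
S = 0.000217 * 1135.69 * 40.5 / 25.1
Numerator = 0.000217 * 1135.69 * 40.5 = 9.981012
S = 9.981012 / 25.1 = 0.3976 m

0.3976


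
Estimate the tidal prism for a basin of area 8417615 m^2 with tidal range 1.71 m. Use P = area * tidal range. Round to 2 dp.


Tidal prism = Area * Tidal range
P = 8417615 * 1.71
P = 14394121.65 m^3

14394121.65


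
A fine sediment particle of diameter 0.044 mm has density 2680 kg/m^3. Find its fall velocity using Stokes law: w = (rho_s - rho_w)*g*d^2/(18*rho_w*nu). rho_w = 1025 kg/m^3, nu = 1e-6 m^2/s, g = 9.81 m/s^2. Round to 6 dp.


w = (rho_s - rho_w) * g * d^2 / (18 * rho_w * nu)
d = 0.044 mm = 0.000044 m
rho_s - rho_w = 2680 - 1025 = 1655
Numerator = 1655 * 9.81 * (0.000044)^2 = 0.000031432025
Denominator = 18 * 1025 * 1e-6 = 0.018450
w = 0.001704 m/s

0.001704


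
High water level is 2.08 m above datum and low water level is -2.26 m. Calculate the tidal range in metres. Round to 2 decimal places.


Tidal range = High water - Low water
Tidal range = 2.08 - (-2.26)
Tidal range = 4.34 m

4.34


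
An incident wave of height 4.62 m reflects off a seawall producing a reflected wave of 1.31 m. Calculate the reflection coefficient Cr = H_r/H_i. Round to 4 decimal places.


Cr = H_r / H_i
Cr = 1.31 / 4.62
Cr = 0.2835

0.2835


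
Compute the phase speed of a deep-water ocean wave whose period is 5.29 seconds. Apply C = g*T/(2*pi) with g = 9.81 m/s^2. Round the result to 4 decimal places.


We use the deep-water celerity formula:
C = g * T / (2 * pi)
C = 9.81 * 5.29 / (2 * 3.14159...)
C = 51.894900 / 6.283185
C = 8.2593 m/s

8.2593


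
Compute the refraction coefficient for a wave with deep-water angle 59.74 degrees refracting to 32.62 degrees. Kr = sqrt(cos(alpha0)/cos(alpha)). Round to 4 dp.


Kr = sqrt(cos(alpha0) / cos(alpha))
cos(59.74) = 0.503925
cos(32.62) = 0.842264
Kr = sqrt(0.503925 / 0.842264)
Kr = sqrt(0.598298)
Kr = 0.7735

0.7735


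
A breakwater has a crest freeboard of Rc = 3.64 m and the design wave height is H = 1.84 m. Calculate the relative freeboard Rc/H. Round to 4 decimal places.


Relative freeboard = Rc / H
= 3.64 / 1.84
= 1.9783

1.9783


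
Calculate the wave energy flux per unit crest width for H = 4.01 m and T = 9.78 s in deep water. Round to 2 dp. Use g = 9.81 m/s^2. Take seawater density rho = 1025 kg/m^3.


P = rho * g^2 * H^2 * T / (32 * pi)
P = 1025 * 9.81^2 * 4.01^2 * 9.78 / (32 * pi)
P = 1025 * 96.2361 * 16.0801 * 9.78 / 100.53096
P = 154308.42 W/m

154308.42


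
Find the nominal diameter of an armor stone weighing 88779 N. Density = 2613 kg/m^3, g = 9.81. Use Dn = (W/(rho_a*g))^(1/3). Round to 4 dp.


V = W / (rho_a * g)
V = 88779 / (2613 * 9.81)
V = 88779 / 25633.53
V = 3.463393 m^3
Dn = V^(1/3) = 3.463393^(1/3)
Dn = 1.5130 m

1.5130


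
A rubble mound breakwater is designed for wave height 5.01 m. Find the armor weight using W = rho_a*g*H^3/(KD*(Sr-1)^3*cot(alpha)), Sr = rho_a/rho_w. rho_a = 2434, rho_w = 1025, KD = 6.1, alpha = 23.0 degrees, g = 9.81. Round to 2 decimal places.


Sr = rho_a / rho_w = 2434 / 1025 = 2.374634
(Sr - 1) = 1.374634
(Sr - 1)^3 = 2.597535
cot(23.0) = 1 / tan(23.0) = 1 / 0.424475 = 2.355852
Numerator = 2434 * 9.81 * 5.01^3 = 3002636.4952
Denominator = 6.1 * 2.597535 * 2.355852 = 37.328393
W = 3002636.4952 / 37.328393
W = 80438.41 N

80438.41


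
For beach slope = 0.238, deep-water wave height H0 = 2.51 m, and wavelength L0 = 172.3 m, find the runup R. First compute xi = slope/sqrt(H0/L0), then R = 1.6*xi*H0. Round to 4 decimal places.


xi = slope / sqrt(H0/L0)
H0/L0 = 2.51/172.3 = 0.014568
sqrt(0.014568) = 0.120696
xi = 0.238 / 0.120696 = 1.971890
R = 1.6 * xi * H0 = 1.6 * 1.971890 * 2.51
R = 7.9191 m

7.9191


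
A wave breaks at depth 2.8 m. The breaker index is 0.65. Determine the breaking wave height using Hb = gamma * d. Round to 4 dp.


Hb = gamma * d
Hb = 0.65 * 2.8
Hb = 1.8200 m

1.8200


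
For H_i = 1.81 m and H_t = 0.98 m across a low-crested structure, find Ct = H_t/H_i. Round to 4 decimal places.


Ct = H_t / H_i
Ct = 0.98 / 1.81
Ct = 0.5414

0.5414


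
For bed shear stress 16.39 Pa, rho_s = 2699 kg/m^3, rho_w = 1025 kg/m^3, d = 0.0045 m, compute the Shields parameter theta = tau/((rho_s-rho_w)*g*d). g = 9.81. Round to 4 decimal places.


theta = tau / ((rho_s - rho_w) * g * d)
rho_s - rho_w = 2699 - 1025 = 1674
Denominator = 1674 * 9.81 * 0.0045 = 73.898730
theta = 16.39 / 73.898730
theta = 0.2218

0.2218


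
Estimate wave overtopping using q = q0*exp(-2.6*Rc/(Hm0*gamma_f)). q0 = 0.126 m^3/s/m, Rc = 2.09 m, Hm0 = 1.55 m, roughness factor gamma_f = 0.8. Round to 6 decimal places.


q = q0 * exp(-2.6 * Rc / (Hm0 * gamma_f))
Exponent = -2.6 * 2.09 / (1.55 * 0.8)
= -2.6 * 2.09 / 1.2400
= -4.382258
exp(-4.382258) = 0.012497
q = 0.126 * 0.012497
q = 0.001575 m^3/s/m

0.001575


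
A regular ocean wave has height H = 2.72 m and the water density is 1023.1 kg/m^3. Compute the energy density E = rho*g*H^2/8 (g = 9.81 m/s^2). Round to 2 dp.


E = (1/8) * rho * g * H^2
E = (1/8) * 1023.1 * 9.81 * 2.72^2
E = 0.125 * 1023.1 * 9.81 * 7.3984
E = 9281.86 J/m^2

9281.86


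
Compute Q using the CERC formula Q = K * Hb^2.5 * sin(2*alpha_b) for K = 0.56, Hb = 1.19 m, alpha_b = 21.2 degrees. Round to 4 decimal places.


Q = K * Hb^2.5 * sin(2 * alpha_b)
Hb^2.5 = 1.19^2.5 = 1.544783
sin(2 * 21.2) = sin(42.4) = 0.674302
Q = 0.56 * 1.544783 * 0.674302
Q = 0.5833 m^3/s

0.5833


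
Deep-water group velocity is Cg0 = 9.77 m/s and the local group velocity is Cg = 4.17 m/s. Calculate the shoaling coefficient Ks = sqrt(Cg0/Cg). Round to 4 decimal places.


Ks = sqrt(Cg0 / Cg)
Ks = sqrt(9.77 / 4.17)
Ks = sqrt(2.3429)
Ks = 1.5307

1.5307


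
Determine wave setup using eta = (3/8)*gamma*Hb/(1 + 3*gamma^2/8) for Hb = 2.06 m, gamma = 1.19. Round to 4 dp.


eta = (3/8) * gamma * Hb / (1 + 3*gamma^2/8)
Numerator = (3/8) * 1.19 * 2.06 = 0.919275
Denominator = 1 + 3*1.19^2/8 = 1 + 0.531038 = 1.531038
eta = 0.919275 / 1.531038
eta = 0.6004 m

0.6004


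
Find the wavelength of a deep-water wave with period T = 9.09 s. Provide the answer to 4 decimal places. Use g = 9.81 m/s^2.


L0 = g * T^2 / (2 * pi)
L0 = 9.81 * 9.09^2 / (2 * pi)
L0 = 9.81 * 82.6281 / 6.28319
L0 = 810.5817 / 6.28319
L0 = 129.0081 m

129.0081


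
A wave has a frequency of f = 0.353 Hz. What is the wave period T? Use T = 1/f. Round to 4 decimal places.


T = 1 / f
T = 1 / 0.353
T = 2.8329 s

2.8329


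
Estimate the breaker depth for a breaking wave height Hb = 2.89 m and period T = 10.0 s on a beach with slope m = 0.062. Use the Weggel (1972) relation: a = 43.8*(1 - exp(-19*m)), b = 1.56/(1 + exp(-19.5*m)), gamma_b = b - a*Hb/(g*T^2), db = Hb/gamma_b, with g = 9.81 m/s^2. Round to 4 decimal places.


a = 43.8 * (1 - exp(-19 * m))
exp(-19 * 0.062) = exp(-1.1780) = 0.307894
a = 43.8 * (1 - 0.307894) = 30.314247
b = 1.56 / (1 + exp(-19.5 * m))
exp(-19.5 * 0.062) = exp(-1.2090) = 0.298496
b = 1.56 / (1 + 0.298496) = 1.201390
Hb / (g * T^2) = 2.89 / (9.81 * 10.0^2) = 2.89 / 981.0000 = 0.00294597
gamma_b = b - a * Hb/(g*T^2) = 1.201390 - 30.314247 * 0.00294597 = 1.112085
db = Hb / gamma_b = 2.89 / 1.112085
db = 2.5987 m

2.5987


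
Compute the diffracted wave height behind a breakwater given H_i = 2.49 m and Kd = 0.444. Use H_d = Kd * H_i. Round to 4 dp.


H_d = Kd * H_i
H_d = 0.444 * 2.49
H_d = 1.1056 m

1.1056


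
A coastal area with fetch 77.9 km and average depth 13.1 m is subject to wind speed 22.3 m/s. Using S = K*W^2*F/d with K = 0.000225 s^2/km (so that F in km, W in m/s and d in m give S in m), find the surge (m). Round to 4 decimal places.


S = K * W^2 * F / d
W^2 = 22.3^2 = 497.29
S = 0.000225 * 497.29 * 77.9 / 13.1
Numerator = 0.000225 * 497.29 * 77.9 = 8.716250
S = 8.716250 / 13.1 = 0.6654 m

0.6654


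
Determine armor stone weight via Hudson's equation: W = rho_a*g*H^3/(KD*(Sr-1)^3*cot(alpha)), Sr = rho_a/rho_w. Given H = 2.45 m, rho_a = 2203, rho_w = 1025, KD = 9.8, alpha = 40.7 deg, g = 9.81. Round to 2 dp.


Sr = rho_a / rho_w = 2203 / 1025 = 2.149268
(Sr - 1) = 1.149268
(Sr - 1)^3 = 1.517974
cot(40.7) = 1 / tan(40.7) = 1 / 0.860136 = 1.162607
Numerator = 2203 * 9.81 * 2.45^3 = 317820.3910
Denominator = 9.8 * 1.517974 * 1.162607 = 17.295112
W = 317820.3910 / 17.295112
W = 18376.31 N

18376.31


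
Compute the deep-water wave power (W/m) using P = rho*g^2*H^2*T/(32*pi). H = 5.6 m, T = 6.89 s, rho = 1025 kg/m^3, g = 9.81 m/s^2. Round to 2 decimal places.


P = rho * g^2 * H^2 * T / (32 * pi)
P = 1025 * 9.81^2 * 5.6^2 * 6.89 / (32 * pi)
P = 1025 * 96.2361 * 31.3600 * 6.89 / 100.53096
P = 212010.47 W/m

212010.47


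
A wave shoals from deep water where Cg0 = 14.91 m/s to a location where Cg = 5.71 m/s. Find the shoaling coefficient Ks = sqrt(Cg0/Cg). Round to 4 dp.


Ks = sqrt(Cg0 / Cg)
Ks = sqrt(14.91 / 5.71)
Ks = sqrt(2.6112)
Ks = 1.6159

1.6159


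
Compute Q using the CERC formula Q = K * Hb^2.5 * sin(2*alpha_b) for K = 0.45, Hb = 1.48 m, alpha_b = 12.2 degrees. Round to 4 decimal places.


Q = K * Hb^2.5 * sin(2 * alpha_b)
Hb^2.5 = 1.48^2.5 = 2.664737
sin(2 * 12.2) = sin(24.4) = 0.413104
Q = 0.45 * 2.664737 * 0.413104
Q = 0.4954 m^3/s

0.4954


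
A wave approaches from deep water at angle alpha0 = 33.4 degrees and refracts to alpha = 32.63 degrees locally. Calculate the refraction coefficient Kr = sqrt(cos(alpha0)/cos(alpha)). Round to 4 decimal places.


Kr = sqrt(cos(alpha0) / cos(alpha))
cos(33.4) = 0.834848
cos(32.63) = 0.842170
Kr = sqrt(0.834848 / 0.842170)
Kr = sqrt(0.991305)
Kr = 0.9956

0.9956


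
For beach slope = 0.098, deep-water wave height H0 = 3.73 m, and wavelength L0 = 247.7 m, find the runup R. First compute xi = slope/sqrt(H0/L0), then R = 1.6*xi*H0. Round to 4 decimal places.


xi = slope / sqrt(H0/L0)
H0/L0 = 3.73/247.7 = 0.015059
sqrt(0.015059) = 0.122713
xi = 0.098 / 0.122713 = 0.798610
R = 1.6 * xi * H0 = 1.6 * 0.798610 * 3.73
R = 4.7661 m

4.7661


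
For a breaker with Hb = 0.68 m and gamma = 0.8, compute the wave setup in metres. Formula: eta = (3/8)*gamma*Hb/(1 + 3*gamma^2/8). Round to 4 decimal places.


eta = (3/8) * gamma * Hb / (1 + 3*gamma^2/8)
Numerator = (3/8) * 0.8 * 0.68 = 0.204000
Denominator = 1 + 3*0.8^2/8 = 1 + 0.240000 = 1.240000
eta = 0.204000 / 1.240000
eta = 0.1645 m

0.1645


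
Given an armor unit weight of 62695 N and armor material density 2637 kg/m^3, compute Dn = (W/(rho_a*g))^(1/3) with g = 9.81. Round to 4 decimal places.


V = W / (rho_a * g)
V = 62695 / (2637 * 9.81)
V = 62695 / 25868.97
V = 2.423560 m^3
Dn = V^(1/3) = 2.423560^(1/3)
Dn = 1.3432 m

1.3432


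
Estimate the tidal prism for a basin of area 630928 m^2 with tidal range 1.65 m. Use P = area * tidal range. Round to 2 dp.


Tidal prism = Area * Tidal range
P = 630928 * 1.65
P = 1041031.20 m^3

1041031.20


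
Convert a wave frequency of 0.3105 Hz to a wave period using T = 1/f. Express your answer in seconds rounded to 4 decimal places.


T = 1 / f
T = 1 / 0.3105
T = 3.2206 s

3.2206


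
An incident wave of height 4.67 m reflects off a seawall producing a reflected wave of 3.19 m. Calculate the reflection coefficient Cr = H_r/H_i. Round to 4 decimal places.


Cr = H_r / H_i
Cr = 3.19 / 4.67
Cr = 0.6831

0.6831


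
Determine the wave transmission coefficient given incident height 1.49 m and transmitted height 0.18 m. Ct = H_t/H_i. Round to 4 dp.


Ct = H_t / H_i
Ct = 0.18 / 1.49
Ct = 0.1208

0.1208


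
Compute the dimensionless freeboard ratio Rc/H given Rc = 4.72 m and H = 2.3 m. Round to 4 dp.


Relative freeboard = Rc / H
= 4.72 / 2.3
= 2.0522

2.0522


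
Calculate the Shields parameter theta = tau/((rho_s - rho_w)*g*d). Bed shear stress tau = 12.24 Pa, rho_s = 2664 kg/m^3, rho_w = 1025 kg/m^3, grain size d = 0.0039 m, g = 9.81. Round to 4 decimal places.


theta = tau / ((rho_s - rho_w) * g * d)
rho_s - rho_w = 2664 - 1025 = 1639
Denominator = 1639 * 9.81 * 0.0039 = 62.706501
theta = 12.24 / 62.706501
theta = 0.1952

0.1952


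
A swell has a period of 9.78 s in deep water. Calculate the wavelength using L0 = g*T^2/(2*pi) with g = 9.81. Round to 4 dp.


L0 = g * T^2 / (2 * pi)
L0 = 9.81 * 9.78^2 / (2 * pi)
L0 = 9.81 * 95.6484 / 6.28319
L0 = 938.3108 / 6.28319
L0 = 149.3368 m

149.3368


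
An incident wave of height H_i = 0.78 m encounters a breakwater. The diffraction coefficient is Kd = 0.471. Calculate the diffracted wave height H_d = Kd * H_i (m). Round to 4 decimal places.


H_d = Kd * H_i
H_d = 0.471 * 0.78
H_d = 0.3674 m

0.3674


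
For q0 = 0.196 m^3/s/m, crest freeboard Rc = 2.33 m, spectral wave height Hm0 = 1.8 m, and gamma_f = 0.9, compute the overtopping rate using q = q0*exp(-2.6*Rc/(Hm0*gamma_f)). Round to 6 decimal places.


q = q0 * exp(-2.6 * Rc / (Hm0 * gamma_f))
Exponent = -2.6 * 2.33 / (1.8 * 0.9)
= -2.6 * 2.33 / 1.6200
= -3.739506
exp(-3.739506) = 0.023766
q = 0.196 * 0.023766
q = 0.004658 m^3/s/m

0.004658


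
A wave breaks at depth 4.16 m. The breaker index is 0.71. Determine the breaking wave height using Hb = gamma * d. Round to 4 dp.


Hb = gamma * d
Hb = 0.71 * 4.16
Hb = 2.9536 m

2.9536


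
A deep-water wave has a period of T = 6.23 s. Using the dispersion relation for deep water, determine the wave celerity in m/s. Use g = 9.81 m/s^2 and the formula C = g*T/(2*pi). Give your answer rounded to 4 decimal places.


We use the deep-water celerity formula:
C = g * T / (2 * pi)
C = 9.81 * 6.23 / (2 * 3.14159...)
C = 61.116300 / 6.283185
C = 9.7270 m/s

9.7270


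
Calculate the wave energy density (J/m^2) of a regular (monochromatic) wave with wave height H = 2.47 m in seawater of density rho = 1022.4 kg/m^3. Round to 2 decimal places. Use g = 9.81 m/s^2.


E = (1/8) * rho * g * H^2
E = (1/8) * 1022.4 * 9.81 * 2.47^2
E = 0.125 * 1022.4 * 9.81 * 6.1009
E = 7648.81 J/m^2

7648.81


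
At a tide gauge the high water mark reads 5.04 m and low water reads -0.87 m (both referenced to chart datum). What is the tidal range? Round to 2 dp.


Tidal range = High water - Low water
Tidal range = 5.04 - (-0.87)
Tidal range = 5.91 m

5.91


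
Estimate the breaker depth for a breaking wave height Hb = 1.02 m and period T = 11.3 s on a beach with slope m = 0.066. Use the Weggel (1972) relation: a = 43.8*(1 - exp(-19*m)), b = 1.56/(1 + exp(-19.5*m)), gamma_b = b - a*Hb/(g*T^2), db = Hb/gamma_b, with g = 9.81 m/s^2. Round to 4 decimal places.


a = 43.8 * (1 - exp(-19 * m))
exp(-19 * 0.066) = exp(-1.2540) = 0.285361
a = 43.8 * (1 - 0.285361) = 31.301185
b = 1.56 / (1 + exp(-19.5 * m))
exp(-19.5 * 0.066) = exp(-1.2870) = 0.276098
b = 1.56 / (1 + 0.276098) = 1.222477
Hb / (g * T^2) = 1.02 / (9.81 * 11.3^2) = 1.02 / 1252.6389 = 0.00081428
gamma_b = b - a * Hb/(g*T^2) = 1.222477 - 31.301185 * 0.00081428 = 1.196989
db = Hb / gamma_b = 1.02 / 1.196989
db = 0.8521 m

0.8521


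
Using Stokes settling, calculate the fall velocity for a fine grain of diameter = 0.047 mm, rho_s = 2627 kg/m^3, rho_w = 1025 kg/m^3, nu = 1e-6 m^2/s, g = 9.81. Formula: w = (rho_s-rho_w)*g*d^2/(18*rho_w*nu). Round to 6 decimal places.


w = (rho_s - rho_w) * g * d^2 / (18 * rho_w * nu)
d = 0.047 mm = 0.000047 m
rho_s - rho_w = 2627 - 1025 = 1602
Numerator = 1602 * 9.81 * (0.000047)^2 = 0.000034715805
Denominator = 18 * 1025 * 1e-6 = 0.018450
w = 0.001882 m/s

0.001882


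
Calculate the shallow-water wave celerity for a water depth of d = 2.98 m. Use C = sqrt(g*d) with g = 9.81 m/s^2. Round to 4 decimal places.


Using the shallow-water approximation:
C = sqrt(g * d) = sqrt(9.81 * 2.98)
C = sqrt(29.2338)
C = 5.4068 m/s

5.4068


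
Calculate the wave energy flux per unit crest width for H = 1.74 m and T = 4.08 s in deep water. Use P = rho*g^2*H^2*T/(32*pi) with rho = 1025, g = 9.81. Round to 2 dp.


P = rho * g^2 * H^2 * T / (32 * pi)
P = 1025 * 9.81^2 * 1.74^2 * 4.08 / (32 * pi)
P = 1025 * 96.2361 * 3.0276 * 4.08 / 100.53096
P = 12120.50 W/m

12120.50


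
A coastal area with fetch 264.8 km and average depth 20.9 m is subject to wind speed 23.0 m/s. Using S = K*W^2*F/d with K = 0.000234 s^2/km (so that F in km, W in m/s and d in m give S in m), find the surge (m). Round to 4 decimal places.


S = K * W^2 * F / d
W^2 = 23.0^2 = 529.00
S = 0.000234 * 529.00 * 264.8 / 20.9
Numerator = 0.000234 * 529.00 * 264.8 = 32.778533
S = 32.778533 / 20.9 = 1.5684 m

1.5684


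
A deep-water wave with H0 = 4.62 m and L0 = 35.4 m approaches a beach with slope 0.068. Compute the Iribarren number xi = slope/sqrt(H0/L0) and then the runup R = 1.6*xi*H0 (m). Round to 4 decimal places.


xi = slope / sqrt(H0/L0)
H0/L0 = 4.62/35.4 = 0.130508
sqrt(0.130508) = 0.361260
xi = 0.068 / 0.361260 = 0.188230
R = 1.6 * xi * H0 = 1.6 * 0.188230 * 4.62
R = 1.3914 m

1.3914


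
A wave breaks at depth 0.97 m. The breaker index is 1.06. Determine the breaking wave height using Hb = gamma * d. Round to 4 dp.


Hb = gamma * d
Hb = 1.06 * 0.97
Hb = 1.0282 m

1.0282


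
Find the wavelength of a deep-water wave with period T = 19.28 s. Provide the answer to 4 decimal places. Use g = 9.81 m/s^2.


L0 = g * T^2 / (2 * pi)
L0 = 9.81 * 19.28^2 / (2 * pi)
L0 = 9.81 * 371.7184 / 6.28319
L0 = 3646.5575 / 6.28319
L0 = 580.3677 m

580.3677


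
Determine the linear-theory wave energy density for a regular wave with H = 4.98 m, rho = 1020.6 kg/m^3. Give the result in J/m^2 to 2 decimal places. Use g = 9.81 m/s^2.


E = (1/8) * rho * g * H^2
E = (1/8) * 1020.6 * 9.81 * 4.98^2
E = 0.125 * 1020.6 * 9.81 * 24.8004
E = 31037.97 J/m^2

31037.97


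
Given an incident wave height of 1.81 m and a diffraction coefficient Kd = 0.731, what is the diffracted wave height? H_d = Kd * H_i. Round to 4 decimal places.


H_d = Kd * H_i
H_d = 0.731 * 1.81
H_d = 1.3231 m

1.3231


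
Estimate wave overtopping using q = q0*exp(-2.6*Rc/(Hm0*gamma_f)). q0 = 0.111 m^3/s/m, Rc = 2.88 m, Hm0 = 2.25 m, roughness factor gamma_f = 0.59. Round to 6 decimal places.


q = q0 * exp(-2.6 * Rc / (Hm0 * gamma_f))
Exponent = -2.6 * 2.88 / (2.25 * 0.59)
= -2.6 * 2.88 / 1.3275
= -5.640678
exp(-5.640678) = 0.003550
q = 0.111 * 0.003550
q = 0.000394 m^3/s/m

0.000394


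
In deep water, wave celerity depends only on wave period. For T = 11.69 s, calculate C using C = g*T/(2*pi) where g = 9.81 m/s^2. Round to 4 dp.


We use the deep-water celerity formula:
C = g * T / (2 * pi)
C = 9.81 * 11.69 / (2 * 3.14159...)
C = 114.678900 / 6.283185
C = 18.2517 m/s

18.2517


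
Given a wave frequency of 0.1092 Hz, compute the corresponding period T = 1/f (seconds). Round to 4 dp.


T = 1 / f
T = 1 / 0.1092
T = 9.1575 s

9.1575


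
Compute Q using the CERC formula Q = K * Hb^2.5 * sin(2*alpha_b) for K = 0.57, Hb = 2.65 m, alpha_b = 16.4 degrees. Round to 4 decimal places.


Q = K * Hb^2.5 * sin(2 * alpha_b)
Hb^2.5 = 2.65^2.5 = 11.431802
sin(2 * 16.4) = sin(32.8) = 0.541708
Q = 0.57 * 11.431802 * 0.541708
Q = 3.5298 m^3/s

3.5298


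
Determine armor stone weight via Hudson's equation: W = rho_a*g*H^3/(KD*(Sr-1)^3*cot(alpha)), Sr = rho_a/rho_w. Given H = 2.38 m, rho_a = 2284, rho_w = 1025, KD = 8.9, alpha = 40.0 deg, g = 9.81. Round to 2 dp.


Sr = rho_a / rho_w = 2284 / 1025 = 2.228293
(Sr - 1) = 1.228293
(Sr - 1)^3 = 1.853129
cot(40.0) = 1 / tan(40.0) = 1 / 0.839100 = 1.191754
Numerator = 2284 * 9.81 * 2.38^3 = 302061.9197
Denominator = 8.9 * 1.853129 * 1.191754 = 19.655408
W = 302061.9197 / 19.655408
W = 15367.88 N

15367.88


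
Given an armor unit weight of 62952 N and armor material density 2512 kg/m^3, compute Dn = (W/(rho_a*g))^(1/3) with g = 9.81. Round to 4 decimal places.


V = W / (rho_a * g)
V = 62952 / (2512 * 9.81)
V = 62952 / 24642.72
V = 2.554588 m^3
Dn = V^(1/3) = 2.554588^(1/3)
Dn = 1.3670 m

1.3670


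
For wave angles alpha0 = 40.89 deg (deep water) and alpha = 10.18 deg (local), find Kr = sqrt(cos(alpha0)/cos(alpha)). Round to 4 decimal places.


Kr = sqrt(cos(alpha0) / cos(alpha))
cos(40.89) = 0.755968
cos(10.18) = 0.984257
Kr = sqrt(0.755968 / 0.984257)
Kr = sqrt(0.768059)
Kr = 0.8764

0.8764


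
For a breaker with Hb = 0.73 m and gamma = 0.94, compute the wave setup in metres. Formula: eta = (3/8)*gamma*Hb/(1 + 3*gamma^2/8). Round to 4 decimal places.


eta = (3/8) * gamma * Hb / (1 + 3*gamma^2/8)
Numerator = (3/8) * 0.94 * 0.73 = 0.257325
Denominator = 1 + 3*0.94^2/8 = 1 + 0.331350 = 1.331350
eta = 0.257325 / 1.331350
eta = 0.1933 m

0.1933


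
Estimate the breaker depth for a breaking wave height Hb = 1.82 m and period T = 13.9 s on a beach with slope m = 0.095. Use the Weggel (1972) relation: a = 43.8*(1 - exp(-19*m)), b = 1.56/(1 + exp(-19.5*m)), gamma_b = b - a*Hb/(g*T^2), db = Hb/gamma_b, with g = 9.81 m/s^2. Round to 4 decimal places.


a = 43.8 * (1 - exp(-19 * m))
exp(-19 * 0.095) = exp(-1.8050) = 0.164474
a = 43.8 * (1 - 0.164474) = 36.596019
b = 1.56 / (1 + exp(-19.5 * m))
exp(-19.5 * 0.095) = exp(-1.8525) = 0.156845
b = 1.56 / (1 + 0.156845) = 1.348496
Hb / (g * T^2) = 1.82 / (9.81 * 13.9^2) = 1.82 / 1895.3901 = 0.00096022
gamma_b = b - a * Hb/(g*T^2) = 1.348496 - 36.596019 * 0.00096022 = 1.313355
db = Hb / gamma_b = 1.82 / 1.313355
db = 1.3858 m

1.3858


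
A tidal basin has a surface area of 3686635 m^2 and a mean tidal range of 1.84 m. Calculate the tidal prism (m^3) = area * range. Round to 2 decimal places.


Tidal prism = Area * Tidal range
P = 3686635 * 1.84
P = 6783408.40 m^3

6783408.40


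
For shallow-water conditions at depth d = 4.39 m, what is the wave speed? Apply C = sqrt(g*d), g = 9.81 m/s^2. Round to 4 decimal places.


Using the shallow-water approximation:
C = sqrt(g * d) = sqrt(9.81 * 4.39)
C = sqrt(43.0659)
C = 6.5625 m/s

6.5625


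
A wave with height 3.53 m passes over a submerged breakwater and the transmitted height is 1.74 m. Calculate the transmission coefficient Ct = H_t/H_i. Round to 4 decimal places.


Ct = H_t / H_i
Ct = 1.74 / 3.53
Ct = 0.4929

0.4929


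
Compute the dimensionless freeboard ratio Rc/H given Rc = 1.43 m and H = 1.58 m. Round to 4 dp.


Relative freeboard = Rc / H
= 1.43 / 1.58
= 0.9051

0.9051


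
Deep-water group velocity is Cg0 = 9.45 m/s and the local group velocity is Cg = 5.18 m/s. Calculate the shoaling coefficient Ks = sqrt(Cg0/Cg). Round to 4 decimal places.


Ks = sqrt(Cg0 / Cg)
Ks = sqrt(9.45 / 5.18)
Ks = sqrt(1.8243)
Ks = 1.3507

1.3507


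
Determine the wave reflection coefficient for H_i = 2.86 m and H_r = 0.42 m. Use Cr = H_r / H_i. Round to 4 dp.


Cr = H_r / H_i
Cr = 0.42 / 2.86
Cr = 0.1469

0.1469


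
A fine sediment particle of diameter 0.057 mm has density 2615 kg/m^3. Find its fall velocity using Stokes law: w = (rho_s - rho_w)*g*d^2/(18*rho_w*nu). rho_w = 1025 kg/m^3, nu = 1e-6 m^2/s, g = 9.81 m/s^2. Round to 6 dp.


w = (rho_s - rho_w) * g * d^2 / (18 * rho_w * nu)
d = 0.057 mm = 0.000057 m
rho_s - rho_w = 2615 - 1025 = 1590
Numerator = 1590 * 9.81 * (0.000057)^2 = 0.000050677577
Denominator = 18 * 1025 * 1e-6 = 0.018450
w = 0.002747 m/s

0.002747


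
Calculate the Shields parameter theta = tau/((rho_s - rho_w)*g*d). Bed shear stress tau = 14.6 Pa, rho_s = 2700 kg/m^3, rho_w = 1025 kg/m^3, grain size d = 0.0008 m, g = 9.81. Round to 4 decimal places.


theta = tau / ((rho_s - rho_w) * g * d)
rho_s - rho_w = 2700 - 1025 = 1675
Denominator = 1675 * 9.81 * 0.0008 = 13.145400
theta = 14.6 / 13.145400
theta = 1.1107

1.1107


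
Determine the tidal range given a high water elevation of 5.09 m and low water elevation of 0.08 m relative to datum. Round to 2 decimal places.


Tidal range = High water - Low water
Tidal range = 5.09 - (0.08)
Tidal range = 5.01 m

5.01


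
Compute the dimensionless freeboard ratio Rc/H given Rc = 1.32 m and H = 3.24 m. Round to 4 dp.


Relative freeboard = Rc / H
= 1.32 / 3.24
= 0.4074

0.4074


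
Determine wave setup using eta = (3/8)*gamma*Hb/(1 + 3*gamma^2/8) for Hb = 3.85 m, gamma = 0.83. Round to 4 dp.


eta = (3/8) * gamma * Hb / (1 + 3*gamma^2/8)
Numerator = (3/8) * 0.83 * 3.85 = 1.198312
Denominator = 1 + 3*0.83^2/8 = 1 + 0.258338 = 1.258338
eta = 1.198312 / 1.258338
eta = 0.9523 m

0.9523


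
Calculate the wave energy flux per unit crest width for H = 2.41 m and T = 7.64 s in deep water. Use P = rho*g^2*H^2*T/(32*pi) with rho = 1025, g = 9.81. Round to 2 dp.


P = rho * g^2 * H^2 * T / (32 * pi)
P = 1025 * 9.81^2 * 2.41^2 * 7.64 / (32 * pi)
P = 1025 * 96.2361 * 5.8081 * 7.64 / 100.53096
P = 43540.11 W/m

43540.11


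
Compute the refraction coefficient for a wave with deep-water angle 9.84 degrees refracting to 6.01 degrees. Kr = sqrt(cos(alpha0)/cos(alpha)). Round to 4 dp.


Kr = sqrt(cos(alpha0) / cos(alpha))
cos(9.84) = 0.985289
cos(6.01) = 0.994504
Kr = sqrt(0.985289 / 0.994504)
Kr = sqrt(0.990734)
Kr = 0.9954

0.9954


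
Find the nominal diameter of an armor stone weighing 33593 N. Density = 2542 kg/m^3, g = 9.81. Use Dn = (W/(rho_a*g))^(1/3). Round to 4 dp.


V = W / (rho_a * g)
V = 33593 / (2542 * 9.81)
V = 33593 / 24937.02
V = 1.347114 m^3
Dn = V^(1/3) = 1.347114^(1/3)
Dn = 1.1044 m

1.1044


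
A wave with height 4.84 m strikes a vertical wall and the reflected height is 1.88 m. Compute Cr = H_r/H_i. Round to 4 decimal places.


Cr = H_r / H_i
Cr = 1.88 / 4.84
Cr = 0.3884

0.3884


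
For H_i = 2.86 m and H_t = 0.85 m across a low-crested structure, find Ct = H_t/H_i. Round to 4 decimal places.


Ct = H_t / H_i
Ct = 0.85 / 2.86
Ct = 0.2972

0.2972


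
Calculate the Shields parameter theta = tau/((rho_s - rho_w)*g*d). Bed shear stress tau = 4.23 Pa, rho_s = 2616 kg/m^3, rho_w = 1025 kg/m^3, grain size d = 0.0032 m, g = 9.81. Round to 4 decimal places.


theta = tau / ((rho_s - rho_w) * g * d)
rho_s - rho_w = 2616 - 1025 = 1591
Denominator = 1591 * 9.81 * 0.0032 = 49.944672
theta = 4.23 / 49.944672
theta = 0.0847

0.0847


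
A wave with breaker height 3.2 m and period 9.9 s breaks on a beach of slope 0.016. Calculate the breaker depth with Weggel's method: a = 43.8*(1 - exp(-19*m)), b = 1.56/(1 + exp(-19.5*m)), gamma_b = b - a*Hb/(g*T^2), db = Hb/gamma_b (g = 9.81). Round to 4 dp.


a = 43.8 * (1 - exp(-19 * m))
exp(-19 * 0.016) = exp(-0.3040) = 0.737861
a = 43.8 * (1 - 0.737861) = 11.481694
b = 1.56 / (1 + exp(-19.5 * m))
exp(-19.5 * 0.016) = exp(-0.3120) = 0.731982
b = 1.56 / (1 + 0.731982) = 0.900702
Hb / (g * T^2) = 3.2 / (9.81 * 9.9^2) = 3.2 / 961.4781 = 0.00332821
gamma_b = b - a * Hb/(g*T^2) = 0.900702 - 11.481694 * 0.00332821 = 0.862489
db = Hb / gamma_b = 3.2 / 0.862489
db = 3.7102 m

3.7102


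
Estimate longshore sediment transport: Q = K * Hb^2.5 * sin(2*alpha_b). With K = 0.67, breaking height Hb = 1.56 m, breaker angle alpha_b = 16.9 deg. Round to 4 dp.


Q = K * Hb^2.5 * sin(2 * alpha_b)
Hb^2.5 = 1.56^2.5 = 3.039565
sin(2 * 16.9) = sin(33.8) = 0.556296
Q = 0.67 * 3.039565 * 0.556296
Q = 1.1329 m^3/s

1.1329


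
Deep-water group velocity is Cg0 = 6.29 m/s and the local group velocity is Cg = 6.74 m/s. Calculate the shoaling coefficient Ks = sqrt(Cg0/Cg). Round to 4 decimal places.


Ks = sqrt(Cg0 / Cg)
Ks = sqrt(6.29 / 6.74)
Ks = sqrt(0.9332)
Ks = 0.9660

0.9660


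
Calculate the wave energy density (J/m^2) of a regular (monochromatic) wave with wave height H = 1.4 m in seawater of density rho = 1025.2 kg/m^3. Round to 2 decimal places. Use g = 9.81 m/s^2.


E = (1/8) * rho * g * H^2
E = (1/8) * 1025.2 * 9.81 * 1.4^2
E = 0.125 * 1025.2 * 9.81 * 1.9600
E = 2464.02 J/m^2

2464.02


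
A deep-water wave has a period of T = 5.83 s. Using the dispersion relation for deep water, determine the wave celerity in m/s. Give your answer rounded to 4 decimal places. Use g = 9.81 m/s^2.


We use the deep-water celerity formula:
C = g * T / (2 * pi)
C = 9.81 * 5.83 / (2 * 3.14159...)
C = 57.192300 / 6.283185
C = 9.1024 m/s

9.1024


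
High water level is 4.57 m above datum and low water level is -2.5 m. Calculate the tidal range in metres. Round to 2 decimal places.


Tidal range = High water - Low water
Tidal range = 4.57 - (-2.5)
Tidal range = 7.07 m

7.07


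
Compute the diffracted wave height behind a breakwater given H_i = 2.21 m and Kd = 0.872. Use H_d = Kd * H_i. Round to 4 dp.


H_d = Kd * H_i
H_d = 0.872 * 2.21
H_d = 1.9271 m

1.9271


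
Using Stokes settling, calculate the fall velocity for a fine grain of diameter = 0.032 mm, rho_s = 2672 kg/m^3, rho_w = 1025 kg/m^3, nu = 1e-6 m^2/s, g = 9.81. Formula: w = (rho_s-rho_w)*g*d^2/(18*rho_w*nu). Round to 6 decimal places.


w = (rho_s - rho_w) * g * d^2 / (18 * rho_w * nu)
d = 0.032 mm = 0.000032 m
rho_s - rho_w = 2672 - 1025 = 1647
Numerator = 1647 * 9.81 * (0.000032)^2 = 0.000016544840
Denominator = 18 * 1025 * 1e-6 = 0.018450
w = 0.000897 m/s

0.000897


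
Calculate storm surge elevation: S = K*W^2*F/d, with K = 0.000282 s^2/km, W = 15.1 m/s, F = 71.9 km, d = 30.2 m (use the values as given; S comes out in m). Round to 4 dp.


S = K * W^2 * F / d
W^2 = 15.1^2 = 228.01
S = 0.000282 * 228.01 * 71.9 / 30.2
Numerator = 0.000282 * 228.01 * 71.9 = 4.623085
S = 4.623085 / 30.2 = 0.1531 m

0.1531


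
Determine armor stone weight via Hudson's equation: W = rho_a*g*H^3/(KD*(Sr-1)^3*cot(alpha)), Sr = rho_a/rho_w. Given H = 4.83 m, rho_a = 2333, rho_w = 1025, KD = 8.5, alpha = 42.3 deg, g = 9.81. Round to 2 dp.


Sr = rho_a / rho_w = 2333 / 1025 = 2.276098
(Sr - 1) = 1.276098
(Sr - 1)^3 = 2.078029
cot(42.3) = 1 / tan(42.3) = 1 / 0.909930 = 1.098986
Numerator = 2333 * 9.81 * 4.83^3 = 2578844.3975
Denominator = 8.5 * 2.078029 * 1.098986 = 19.411656
W = 2578844.3975 / 19.411656
W = 132850.30 N

132850.30


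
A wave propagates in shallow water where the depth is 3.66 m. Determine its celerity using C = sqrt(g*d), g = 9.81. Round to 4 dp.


Using the shallow-water approximation:
C = sqrt(g * d) = sqrt(9.81 * 3.66)
C = sqrt(35.9046)
C = 5.9920 m/s

5.9920


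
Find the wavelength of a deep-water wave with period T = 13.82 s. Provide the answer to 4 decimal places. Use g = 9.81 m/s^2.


L0 = g * T^2 / (2 * pi)
L0 = 9.81 * 13.82^2 / (2 * pi)
L0 = 9.81 * 190.9924 / 6.28319
L0 = 1873.6354 / 6.28319
L0 = 298.1983 m

298.1983


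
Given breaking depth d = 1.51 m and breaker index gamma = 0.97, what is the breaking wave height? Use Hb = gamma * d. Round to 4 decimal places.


Hb = gamma * d
Hb = 0.97 * 1.51
Hb = 1.4647 m

1.4647
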